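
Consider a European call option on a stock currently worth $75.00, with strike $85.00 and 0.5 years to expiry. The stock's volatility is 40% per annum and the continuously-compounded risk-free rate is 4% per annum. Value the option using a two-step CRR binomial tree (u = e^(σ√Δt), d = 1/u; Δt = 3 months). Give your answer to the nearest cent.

CRR parameters: u = e^(σ√Δt) = e^(0.4·√0.25) = 1.2214, d = 1/u = 0.8187
Per-period rate: rΔt = 0.04·0.25 = 0.01, so R = e^0.01 = 1.0101
Risk-neutral probability p = (e^0.01 − 0.8187)/(1.2214 − 0.8187) = 0.1913/0.4027 = 0.4751
Terminal stock prices: S_uu = 111.9, S_ud = 75, S_dd = 50.27
Terminal payoffs (S − K): max(26.89, 0) = 26.89, max(-10, 0) = 0, max(-34.73, 0) = 0
Node u (S = 91.61): V_u = e^(−0.01)·[0.4751·26.8869 + 0.5249·0.0000] = 12.6475
Node d (S = 61.4): V_d = e^(−0.01)·[0.4751·0.0000 + 0.5249·0.0000] = 0.0000
Node 0 (S = 75): V_0 = e^(−0.01)·[0.4751·12.6475 + 0.5249·0.0000] = 5.9493

$5.95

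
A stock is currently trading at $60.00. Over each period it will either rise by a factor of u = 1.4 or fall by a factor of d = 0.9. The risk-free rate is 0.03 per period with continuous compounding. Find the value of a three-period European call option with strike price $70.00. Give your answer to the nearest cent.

Risk-neutral probability p = (e^0.03 − 0.9)/(1.4 − 0.9) = 0.1305/0.5000 = 0.2609
Terminal stock prices: S_uuu = 164.6, S_uud = 105.8, S_udd = 68.04, S_ddd = 43.74
Terminal payoffs (S − K): max(94.64, 0) = 94.64, max(35.84, 0) = 35.84, max(-1.96, 0) = 0, max(-26.26, 0) = 0
Node uu (S = 117.6): V_uu = e^(−0.03)·[0.2609·94.6400 + 0.7391·35.8400] = 49.6688
Node ud (S = 75.6): V_ud = e^(−0.03)·[0.2609·35.8400 + 0.7391·0.0000] = 9.0746
Node dd (S = 48.6): V_dd = e^(−0.03)·[0.2609·0.0000 + 0.7391·0.0000] = 0.0000
Node u (S = 84): V_u = e^(−0.03)·[0.2609·49.6688 + 0.7391·9.0746] = 19.0848
Node d (S = 54): V_d = e^(−0.03)·[0.2609·9.0746 + 0.7391·0.0000] = 2.2977
Node 0 (S = 60): V_0 = e^(−0.03)·[0.2609·19.0848 + 0.7391·2.2977] = 6.4802

$6.48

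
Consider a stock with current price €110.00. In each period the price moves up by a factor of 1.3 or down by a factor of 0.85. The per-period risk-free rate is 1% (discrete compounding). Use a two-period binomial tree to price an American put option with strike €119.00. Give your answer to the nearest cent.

Risk-neutral probability p = (1 + 0.01 − 0.85)/(1.3 − 0.85) = 0.1600/0.4500 = 0.3556
Terminal stock prices: S_uu = 185.9, S_ud = 121.5, S_dd = 79.47
Terminal payoffs (K − S): max(-66.9, 0) = 0, max(-2.55, 0) = 0, max(39.53, 0) = 39.53
Node u (S = 143): continuation = 1/1.01·[0.3556·0.0000 + 0.6444·0.0000] = 0.0000; exercise value = 0.0000 ≤ continuation, so V_u = 0.0000
Node d (S = 93.5): continuation = 1/1.01·[0.3556·0.0000 + 0.6444·39.5250] = 25.2195; exercise value = 25.5000 > continuation, so V_d = 25.5000 (exercise)
Node 0 (S = 110): continuation = 1/1.01·[0.3556·0.0000 + 0.6444·25.5000] = 16.2706; exercise value = 9.0000 ≤ continuation, so V_0 = 16.2706

€16.27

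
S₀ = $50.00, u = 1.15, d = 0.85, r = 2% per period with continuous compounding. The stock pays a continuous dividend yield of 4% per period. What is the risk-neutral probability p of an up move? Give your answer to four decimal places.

Per-period risk-free factor R = e^0.02 = 1.0202; dividend-adjusted growth = e^(0.02−0.04) = 0.9802.
Risk-neutral probability p = (0.9802 − 0.85)/(1.15 − 0.85) = 0.1302/0.3000 = 0.4340

p = 0.4340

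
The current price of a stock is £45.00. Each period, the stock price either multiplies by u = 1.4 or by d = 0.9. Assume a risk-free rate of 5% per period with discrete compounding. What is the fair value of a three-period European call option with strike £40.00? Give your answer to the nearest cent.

Risk-neutral probability p = (1 + 0.05 − 0.9)/(1.4 − 0.9) = 0.1500/0.5000 = 0.3000
Terminal stock prices: S_uuu = 123.5, S_uud = 79.38, S_udd = 51.03, S_ddd = 32.81
Terminal payoffs (S − K): max(83.48, 0) = 83.48, max(39.38, 0) = 39.38, max(11.03, 0) = 11.03, max(-7.195, 0) = 0
Node uu (S = 88.2): V_uu = 1/1.05·[0.3000·83.4800 + 0.7000·39.3800] = 50.1048
Node ud (S = 56.7): V_ud = 1/1.05·[0.3000·39.3800 + 0.7000·11.0300] = 18.6048
Node dd (S = 36.45): V_dd = 1/1.05·[0.3000·11.0300 + 0.7000·0.0000] = 3.1514
Node u (S = 63): V_u = 1/1.05·[0.3000·50.1048 + 0.7000·18.6048] = 26.7188
Node d (S = 40.5): V_d = 1/1.05·[0.3000·18.6048 + 0.7000·3.1514] = 7.4166
Node 0 (S = 45): V_0 = 1/1.05·[0.3000·26.7188 + 0.7000·7.4166] = 12.5783

£12.58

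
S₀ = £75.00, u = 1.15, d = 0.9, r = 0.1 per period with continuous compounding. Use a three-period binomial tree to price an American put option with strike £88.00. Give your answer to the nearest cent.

Risk-neutral probability p = (e^0.1 − 0.9)/(1.15 − 0.9) = 0.2052/0.2500 = 0.8207
Terminal stock prices: S_uuu = 114.1, S_uud = 89.27, S_udd = 69.86, S_ddd = 54.68
Terminal payoffs (K − S): max(-26.07, 0) = 0, max(-1.269, 0) = 0, max(18.14, 0) = 18.14, max(33.32, 0) = 33.32
Node uu (S = 99.19): continuation = e^(−0.1)·[0.8207·0.0000 + 0.1793·0.0000] = 0.0000; exercise value = 0.0000 ≤ continuation, so V_uu = 0.0000
Node ud (S = 77.62): continuation = e^(−0.1)·[0.8207·0.0000 + 0.1793·18.1375] = 2.9428; exercise value = 10.3750 > continuation, so V_ud = 10.3750 (exercise)
Node dd (S = 60.75): continuation = e^(−0.1)·[0.8207·18.1375 + 0.1793·33.3250] = 18.8757; exercise value = 27.2500 > continuation, so V_dd = 27.2500 (exercise)
Node u (S = 86.25): continuation = e^(−0.1)·[0.8207·0.0000 + 0.1793·10.3750] = 1.6834; exercise value = 1.7500 > continuation, so V_u = 1.7500 (exercise)
Node d (S = 67.5): continuation = e^(−0.1)·[0.8207·10.3750 + 0.1793·27.2500] = 12.1257; exercise value = 20.5000 > continuation, so V_d = 20.5000 (exercise)
Node 0 (S = 75): continuation = e^(−0.1)·[0.8207·1.7500 + 0.1793·20.5000] = 4.6257; exercise value = 13.0000 > continuation, so V_0 = 13.0000 (exercise)

£13.00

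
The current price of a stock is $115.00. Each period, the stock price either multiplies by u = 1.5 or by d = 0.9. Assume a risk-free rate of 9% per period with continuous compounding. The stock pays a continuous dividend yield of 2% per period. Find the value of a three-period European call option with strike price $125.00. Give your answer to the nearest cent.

$24.25

Per-period risk-free factor R = e^0.09 = 1.0942; dividend-adjusted growth = e^(0.09−0.02) = 1.0725.
Risk-neutral probability p = (1.0725 − 0.9)/(1.5 − 0.9) = 0.1725/0.6000 = 0.2875
Terminal stock prices: S_uuu = 388.1, S_uud = 232.9, S_udd = 139.7, S_ddd = 83.84
Terminal payoffs (S − K): max(263.1, 0) = 263.1, max(107.9, 0) = 107.9, max(14.73, 0) = 14.73, max(-41.16, 0) = 0
Node uu (S = 258.8): V_uu = e^(−0.09)·[0.2875·263.1250 + 0.7125·107.8750] = 139.3850
Node ud (S = 155.2): V_ud = e^(−0.09)·[0.2875·107.8750 + 0.7125·14.7250] = 37.9344
Node dd (S = 93.15): V_dd = e^(−0.09)·[0.2875·14.7250 + 0.7125·0.0000] = 3.8693
Node u (S = 172.5): V_u = e^(−0.09)·[0.2875·139.3850 + 0.7125·37.9344] = 61.3274
Node d (S = 103.5): V_d = e^(−0.09)·[0.2875·37.9344 + 0.7125·3.8693] = 12.4875
Node 0 (S = 115): V_0 = e^(−0.09)·[0.2875·61.3274 + 0.7125·12.4875] = 24.2462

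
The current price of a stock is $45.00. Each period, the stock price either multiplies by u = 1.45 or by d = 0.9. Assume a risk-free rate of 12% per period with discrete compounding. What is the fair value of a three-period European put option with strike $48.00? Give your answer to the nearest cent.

$2.34

Risk-neutral probability p = (1 + 0.12 − 0.9)/(1.45 − 0.9) = 0.2200/0.5500 = 0.4000
Terminal stock prices: S_uuu = 137.2, S_uud = 85.15, S_udd = 52.85, S_ddd = 32.81
Terminal payoffs (K − S): max(-89.19, 0) = 0, max(-37.15, 0) = 0, max(-4.853, 0) = 0, max(15.19, 0) = 15.19
Node uu (S = 94.61): V_uu = 1/1.12·[0.4000·0.0000 + 0.6000·0.0000] = 0.0000
Node ud (S = 58.73): V_ud = 1/1.12·[0.4000·0.0000 + 0.6000·0.0000] = 0.0000
Node dd (S = 36.45): V_dd = 1/1.12·[0.4000·0.0000 + 0.6000·15.1950] = 8.1402
Node u (S = 65.25): V_u = 1/1.12·[0.4000·0.0000 + 0.6000·0.0000] = 0.0000
Node d (S = 40.5): V_d = 1/1.12·[0.4000·0.0000 + 0.6000·8.1402] = 4.3608
Node 0 (S = 45): V_0 = 1/1.12·[0.4000·0.0000 + 0.6000·4.3608] = 2.3361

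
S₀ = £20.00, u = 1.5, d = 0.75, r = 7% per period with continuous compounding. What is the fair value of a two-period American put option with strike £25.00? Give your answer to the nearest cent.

Risk-neutral probability p = (e^0.07 − 0.75)/(1.5 − 0.75) = 0.3225/0.7500 = 0.4300
Terminal stock prices: S_uu = 45, S_ud = 22.5, S_dd = 11.25
Terminal payoffs (K − S): max(-20, 0) = 0, max(2.5, 0) = 2.5, max(13.75, 0) = 13.75
Node u (S = 30): continuation = e^(−0.07)·[0.4300·0.0000 + 0.5700·2.5000] = 1.3286; exercise value = 0.0000 ≤ continuation, so V_u = 1.3286
Node d (S = 15): continuation = e^(−0.07)·[0.4300·2.5000 + 0.5700·13.7500] = 8.3098; exercise value = 10.0000 > continuation, so V_d = 10.0000 (exercise)
Node 0 (S = 20): continuation = e^(−0.07)·[0.4300·1.3286 + 0.5700·10.0000] = 5.8472; exercise value = 5.0000 ≤ continuation, so V_0 = 5.8472

£5.85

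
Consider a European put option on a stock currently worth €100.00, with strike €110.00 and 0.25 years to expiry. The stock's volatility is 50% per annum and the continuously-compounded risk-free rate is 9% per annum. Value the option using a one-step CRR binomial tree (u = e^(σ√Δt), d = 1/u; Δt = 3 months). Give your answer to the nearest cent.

€16.24

CRR parameters: u = e^(σ√Δt) = e^(0.5·√0.25) = 1.2840, d = 1/u = 0.7788
Per-period rate: rΔt = 0.09·0.25 = 0.0225, so R = e^0.0225 = 1.0228
Risk-neutral probability p = (e^0.0225 − 0.7788)/(1.2840 − 0.7788) = 0.2440/0.5052 = 0.4829
Terminal stock prices: S_u = 128.4, S_d = 77.88
Terminal payoffs (K − S): max(-18.4, 0) = 0, max(32.12, 0) = 32.12
Node 0 (S = 100): V_0 = e^(−0.0225)·[0.4829·0.0000 + 0.5171·32.1199] = 16.2408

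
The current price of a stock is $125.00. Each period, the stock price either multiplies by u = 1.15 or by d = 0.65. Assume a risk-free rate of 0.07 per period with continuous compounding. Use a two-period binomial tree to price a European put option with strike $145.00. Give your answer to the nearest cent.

$13.67

Risk-neutral probability p = (e^0.07 − 0.65)/(1.15 − 0.65) = 0.4225/0.5000 = 0.8450
Terminal stock prices: S_uu = 165.3, S_ud = 93.44, S_dd = 52.81
Terminal payoffs (K − S): max(-20.31, 0) = 0, max(51.56, 0) = 51.56, max(92.19, 0) = 92.19
Node u (S = 143.8): V_u = e^(−0.07)·[0.8450·0.0000 + 0.1550·51.5625] = 7.4511
Node d (S = 81.25): V_d = e^(−0.07)·[0.8450·51.5625 + 0.1550·92.1875] = 53.9471
Node 0 (S = 125): V_0 = e^(−0.07)·[0.8450·7.4511 + 0.1550·53.9471] = 13.6663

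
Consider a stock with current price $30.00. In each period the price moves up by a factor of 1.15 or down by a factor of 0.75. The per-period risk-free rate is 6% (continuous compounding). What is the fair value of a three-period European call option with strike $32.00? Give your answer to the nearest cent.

Risk-neutral probability p = (e^0.06 − 0.75)/(1.15 − 0.75) = 0.3118/0.4000 = 0.7796
Terminal stock prices: S_uuu = 45.63, S_uud = 29.76, S_udd = 19.41, S_ddd = 12.66
Terminal payoffs (S − K): max(13.63, 0) = 13.63, max(-2.244, 0) = 0, max(-12.59, 0) = 0, max(-19.34, 0) = 0
Node uu (S = 39.67): V_uu = e^(−0.06)·[0.7796·13.6262 + 0.2204·0.0000] = 10.0043
Node ud (S = 25.88): V_ud = e^(−0.06)·[0.7796·0.0000 + 0.2204·0.0000] = 0.0000
Node dd (S = 16.88): V_dd = e^(−0.06)·[0.7796·0.0000 + 0.2204·0.0000] = 0.0000
Node u (S = 34.5): V_u = e^(−0.06)·[0.7796·10.0043 + 0.2204·0.0000] = 7.3451
Node d (S = 22.5): V_d = e^(−0.06)·[0.7796·0.0000 + 0.2204·0.0000] = 0.0000
Node 0 (S = 30): V_0 = e^(−0.06)·[0.7796·7.3451 + 0.2204·0.0000] = 5.3927

$5.39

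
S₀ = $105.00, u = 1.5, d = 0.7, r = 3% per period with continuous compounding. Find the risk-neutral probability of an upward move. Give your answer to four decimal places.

Risk-neutral probability p = (e^0.03 − 0.7)/(1.5 − 0.7) = 0.3305/0.8000 = 0.4131

p = 0.4131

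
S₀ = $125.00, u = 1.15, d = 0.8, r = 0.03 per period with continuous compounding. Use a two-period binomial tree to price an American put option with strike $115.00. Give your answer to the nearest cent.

$4.97

Risk-neutral probability p = (e^0.03 − 0.8)/(1.15 − 0.8) = 0.2305/0.3500 = 0.6584
Terminal stock prices: S_uu = 165.3, S_ud = 115, S_dd = 80
Terminal payoffs (K − S): max(-50.31, 0) = 0, max(0, 0) = 0, max(35, 0) = 35
Node u (S = 143.8): continuation = e^(−0.03)·[0.6584·0.0000 + 0.3416·0.0000] = 0.0000; exercise value = 0.0000 ≤ continuation, so V_u = 0.0000
Node d (S = 100): continuation = e^(−0.03)·[0.6584·0.0000 + 0.3416·35.0000] = 11.6012; exercise value = 15.0000 > continuation, so V_d = 15.0000 (exercise)
Node 0 (S = 125): continuation = e^(−0.03)·[0.6584·0.0000 + 0.3416·15.0000] = 4.9720; exercise value = 0.0000 ≤ continuation, so V_0 = 4.9720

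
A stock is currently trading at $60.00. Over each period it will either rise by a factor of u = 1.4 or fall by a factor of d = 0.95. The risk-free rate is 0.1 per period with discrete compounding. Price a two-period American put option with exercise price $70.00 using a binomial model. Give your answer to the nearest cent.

$10.00

Risk-neutral probability p = (1 + 0.1 − 0.95)/(1.4 − 0.95) = 0.1500/0.4500 = 0.3333
Terminal stock prices: S_uu = 117.6, S_ud = 79.8, S_dd = 54.15
Terminal payoffs (K − S): max(-47.6, 0) = 0, max(-9.8, 0) = 0, max(15.85, 0) = 15.85
Node u (S = 84): continuation = 1/1.1·[0.3333·0.0000 + 0.6667·0.0000] = 0.0000; exercise value = 0.0000 ≤ continuation, so V_u = 0.0000
Node d (S = 57): continuation = 1/1.1·[0.3333·0.0000 + 0.6667·15.8500] = 9.6061; exercise value = 13.0000 > continuation, so V_d = 13.0000 (exercise)
Node 0 (S = 60): continuation = 1/1.1·[0.3333·0.0000 + 0.6667·13.0000] = 7.8788; exercise value = 10.0000 > continuation, so V_0 = 10.0000 (exercise)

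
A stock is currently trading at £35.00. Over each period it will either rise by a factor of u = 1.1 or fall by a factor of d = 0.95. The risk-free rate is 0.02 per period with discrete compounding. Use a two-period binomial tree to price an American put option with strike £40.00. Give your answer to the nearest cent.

Risk-neutral probability p = (1 + 0.02 − 0.95)/(1.1 − 0.95) = 0.0700/0.1500 = 0.4667
Terminal stock prices: S_uu = 42.35, S_ud = 36.57, S_dd = 31.59
Terminal payoffs (K − S): max(-2.35, 0) = 0, max(3.425, 0) = 3.425, max(8.413, 0) = 8.413
Node u (S = 38.5): continuation = 1/1.02·[0.4667·0.0000 + 0.5333·3.4250] = 1.7908; exercise value = 1.5000 ≤ continuation, so V_u = 1.7908
Node d (S = 33.25): continuation = 1/1.02·[0.4667·3.4250 + 0.5333·8.4125] = 5.9657; exercise value = 6.7500 > continuation, so V_d = 6.7500 (exercise)
Node 0 (S = 35): continuation = 1/1.02·[0.4667·1.7908 + 0.5333·6.7500] = 4.3488; exercise value = 5.0000 > continuation, so V_0 = 5.0000 (exercise)

£5.00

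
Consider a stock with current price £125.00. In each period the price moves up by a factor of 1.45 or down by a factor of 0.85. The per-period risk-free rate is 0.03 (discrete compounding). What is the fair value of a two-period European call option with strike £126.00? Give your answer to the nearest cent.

Risk-neutral probability p = (1 + 0.03 − 0.85)/(1.45 − 0.85) = 0.1800/0.6000 = 0.3000
Terminal stock prices: S_uu = 262.8, S_ud = 154.1, S_dd = 90.31
Terminal payoffs (S − K): max(136.8, 0) = 136.8, max(28.06, 0) = 28.06, max(-35.69, 0) = 0
Node u (S = 181.2): V_u = 1/1.03·[0.3000·136.8125 + 0.7000·28.0625] = 58.9199
Node d (S = 106.2): V_d = 1/1.03·[0.3000·28.0625 + 0.7000·0.0000] = 8.1735
Node 0 (S = 125): V_0 = 1/1.03·[0.3000·58.9199 + 0.7000·8.1735] = 22.7160

£22.72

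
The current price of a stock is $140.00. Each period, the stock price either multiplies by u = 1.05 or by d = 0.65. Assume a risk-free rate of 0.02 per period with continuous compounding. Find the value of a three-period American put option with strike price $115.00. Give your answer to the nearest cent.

Risk-neutral probability p = (e^0.02 − 0.65)/(1.05 − 0.65) = 0.3702/0.4000 = 0.9255
Terminal stock prices: S_uuu = 162.1, S_uud = 100.3, S_udd = 62.11, S_ddd = 38.45
Terminal payoffs (K − S): max(-47.07, 0) = 0, max(14.67, 0) = 14.67, max(52.89, 0) = 52.89, max(76.55, 0) = 76.55
Node uu (S = 154.3): continuation = e^(−0.02)·[0.9255·0.0000 + 0.0745·14.6725] = 1.0714; exercise value = 0.0000 ≤ continuation, so V_uu = 1.0714
Node ud (S = 95.55): continuation = e^(−0.02)·[0.9255·14.6725 + 0.0745·52.8925] = 17.1728; exercise value = 19.4500 > continuation, so V_ud = 19.4500 (exercise)
Node dd (S = 59.15): continuation = e^(−0.02)·[0.9255·52.8925 + 0.0745·76.5525] = 53.5728; exercise value = 55.8500 > continuation, so V_dd = 55.8500 (exercise)
Node u (S = 147): continuation = e^(−0.02)·[0.9255·1.0714 + 0.0745·19.4500] = 2.3922; exercise value = 0.0000 ≤ continuation, so V_u = 2.3922
Node d (S = 91): continuation = e^(−0.02)·[0.9255·19.4500 + 0.0745·55.8500] = 21.7228; exercise value = 24.0000 > continuation, so V_d = 24.0000 (exercise)
Node 0 (S = 140): continuation = e^(−0.02)·[0.9255·2.3922 + 0.0745·24.0000] = 3.9227; exercise value = 0.0000 ≤ continuation, so V_0 = 3.9227

$3.92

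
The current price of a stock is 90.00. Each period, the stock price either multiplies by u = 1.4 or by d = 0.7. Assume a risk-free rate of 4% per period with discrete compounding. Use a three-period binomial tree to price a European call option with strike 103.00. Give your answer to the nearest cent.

21.29

Risk-neutral probability p = (1 + 0.04 − 0.7)/(1.4 − 0.7) = 0.3400/0.7000 = 0.4857
Terminal stock prices: S_uuu = 247, S_uud = 123.5, S_udd = 61.74, S_ddd = 30.87
Terminal payoffs (S − K): max(144, 0) = 144, max(20.48, 0) = 20.48, max(-41.26, 0) = 0, max(-72.13, 0) = 0
Node uu (S = 176.4): V_uu = 1/1.04·[0.4857·143.9600 + 0.5143·20.4800] = 77.3615
Node ud (S = 88.2): V_ud = 1/1.04·[0.4857·20.4800 + 0.5143·0.0000] = 9.5648
Node dd (S = 44.1): V_dd = 1/1.04·[0.4857·0.0000 + 0.5143·0.0000] = 0.0000
Node u (S = 126): V_u = 1/1.04·[0.4857·77.3615 + 0.5143·9.5648] = 40.8603
Node d (S = 63): V_d = 1/1.04·[0.4857·9.5648 + 0.5143·0.0000] = 4.4671
Node 0 (S = 90): V_0 = 1/1.04·[0.4857·40.8603 + 0.5143·4.4671] = 21.2921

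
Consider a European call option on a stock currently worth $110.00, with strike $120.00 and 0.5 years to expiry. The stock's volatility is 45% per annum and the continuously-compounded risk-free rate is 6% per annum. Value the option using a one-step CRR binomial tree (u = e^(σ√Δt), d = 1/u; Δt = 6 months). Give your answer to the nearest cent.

CRR parameters: u = e^(σ√Δt) = e^(0.45·√0.5) = 1.3746, d = 1/u = 0.7275
Per-period rate: rΔt = 0.06·0.5 = 0.03, so R = e^0.03 = 1.0305
Risk-neutral probability p = (e^0.03 − 0.7275)/(1.3746 − 0.7275) = 0.3030/0.6472 = 0.4682
Terminal stock prices: S_u = 151.2, S_d = 80.02
Terminal payoffs (S − K): max(31.21, 0) = 31.21, max(-39.98, 0) = 0
Node 0 (S = 110): V_0 = e^(−0.03)·[0.4682·31.2113 + 0.5318·0.0000] = 14.1804

$14.18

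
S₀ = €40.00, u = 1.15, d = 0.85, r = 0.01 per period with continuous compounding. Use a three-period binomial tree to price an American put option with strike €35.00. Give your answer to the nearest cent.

Risk-neutral probability p = (e^0.01 − 0.85)/(1.15 − 0.85) = 0.1601/0.3000 = 0.5335
Terminal stock prices: S_uuu = 60.83, S_uud = 44.96, S_udd = 33.23, S_ddd = 24.56
Terminal payoffs (K − S): max(-25.83, 0) = 0, max(-9.965, 0) = 0, max(1.765, 0) = 1.765, max(10.44, 0) = 10.44
Node uu (S = 52.9): continuation = e^(−0.01)·[0.5335·0.0000 + 0.4665·0.0000] = 0.0000; exercise value = 0.0000 ≤ continuation, so V_uu = 0.0000
Node ud (S = 39.1): continuation = e^(−0.01)·[0.5335·0.0000 + 0.4665·1.7650] = 0.8152; exercise value = 0.0000 ≤ continuation, so V_ud = 0.8152
Node dd (S = 28.9): continuation = e^(−0.01)·[0.5335·1.7650 + 0.4665·10.4350] = 5.7517; exercise value = 6.1000 > continuation, so V_dd = 6.1000 (exercise)
Node u (S = 46): continuation = e^(−0.01)·[0.5335·0.0000 + 0.4665·0.8152] = 0.3765; exercise value = 0.0000 ≤ continuation, so V_u = 0.3765
Node d (S = 34): continuation = e^(−0.01)·[0.5335·0.8152 + 0.4665·6.1000] = 3.2479; exercise value = 1.0000 ≤ continuation, so V_d = 3.2479
Node 0 (S = 40): continuation = e^(−0.01)·[0.5335·0.3765 + 0.4665·3.2479] = 1.6989; exercise value = 0.0000 ≤ continuation, so V_0 = 1.6989

€1.70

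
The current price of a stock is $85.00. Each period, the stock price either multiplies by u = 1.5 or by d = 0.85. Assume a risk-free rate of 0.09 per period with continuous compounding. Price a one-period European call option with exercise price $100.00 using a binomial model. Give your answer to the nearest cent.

Risk-neutral probability p = (e^0.09 − 0.85)/(1.5 − 0.85) = 0.2442/0.6500 = 0.3757
Terminal stock prices: S_u = 127.5, S_d = 72.25
Terminal payoffs (S − K): max(27.5, 0) = 27.5, max(-27.75, 0) = 0
Node 0 (S = 85): V_0 = e^(−0.09)·[0.3757·27.5000 + 0.6243·0.0000] = 9.4413

$9.44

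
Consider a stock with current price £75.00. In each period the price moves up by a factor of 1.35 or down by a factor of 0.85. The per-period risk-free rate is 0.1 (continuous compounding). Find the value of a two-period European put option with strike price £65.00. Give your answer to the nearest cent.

£2.12

Risk-neutral probability p = (e^0.1 − 0.85)/(1.35 − 0.85) = 0.2552/0.5000 = 0.5103
Terminal stock prices: S_uu = 136.7, S_ud = 86.06, S_dd = 54.19
Terminal payoffs (K − S): max(-71.69, 0) = 0, max(-21.06, 0) = 0, max(10.81, 0) = 10.81
Node u (S = 101.2): V_u = e^(−0.1)·[0.5103·0.0000 + 0.4897·0.0000] = 0.0000
Node d (S = 63.75): V_d = e^(−0.1)·[0.5103·0.0000 + 0.4897·10.8125] = 4.7906
Node 0 (S = 75): V_0 = e^(−0.1)·[0.5103·0.0000 + 0.4897·4.7906] = 2.1225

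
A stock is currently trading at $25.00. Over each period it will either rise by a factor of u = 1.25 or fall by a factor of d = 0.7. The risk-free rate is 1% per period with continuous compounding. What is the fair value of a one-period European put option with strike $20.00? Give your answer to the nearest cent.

$1.08

Risk-neutral probability p = (e^0.01 − 0.7)/(1.25 − 0.7) = 0.3101/0.5500 = 0.5637
Terminal stock prices: S_u = 31.25, S_d = 17.5
Terminal payoffs (K − S): max(-11.25, 0) = 0, max(2.5, 0) = 2.5
Node 0 (S = 25): V_0 = e^(−0.01)·[0.5637·0.0000 + 0.4363·2.5000] = 1.0798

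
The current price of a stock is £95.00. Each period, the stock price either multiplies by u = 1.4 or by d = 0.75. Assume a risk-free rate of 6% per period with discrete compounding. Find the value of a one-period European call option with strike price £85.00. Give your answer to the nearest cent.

Risk-neutral probability p = (1 + 0.06 − 0.75)/(1.4 − 0.75) = 0.3100/0.6500 = 0.4769
Terminal stock prices: S_u = 133, S_d = 71.25
Terminal payoffs (S − K): max(48, 0) = 48, max(-13.75, 0) = 0
Node 0 (S = 95): V_0 = 1/1.06·[0.4769·48.0000 + 0.5231·0.0000] = 21.5965

£21.60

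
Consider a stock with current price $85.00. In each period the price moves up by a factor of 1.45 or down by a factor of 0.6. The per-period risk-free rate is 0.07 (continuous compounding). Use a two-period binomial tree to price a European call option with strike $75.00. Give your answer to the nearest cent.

$27.86

Risk-neutral probability p = (e^0.07 − 0.6)/(1.45 − 0.6) = 0.4725/0.8500 = 0.5559
Terminal stock prices: S_uu = 178.7, S_ud = 73.95, S_dd = 30.6
Terminal payoffs (S − K): max(103.7, 0) = 103.7, max(-1.05, 0) = 0, max(-44.4, 0) = 0
Node u (S = 123.2): V_u = e^(−0.07)·[0.5559·103.7125 + 0.4441·0.0000] = 53.7553
Node d (S = 51): V_d = e^(−0.07)·[0.5559·0.0000 + 0.4441·0.0000] = 0.0000
Node 0 (S = 85): V_0 = e^(−0.07)·[0.5559·53.7553 + 0.4441·0.0000] = 27.8619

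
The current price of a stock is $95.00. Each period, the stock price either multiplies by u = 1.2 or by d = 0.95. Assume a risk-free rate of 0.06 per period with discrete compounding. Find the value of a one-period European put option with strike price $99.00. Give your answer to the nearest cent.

Risk-neutral probability p = (1 + 0.06 − 0.95)/(1.2 − 0.95) = 0.1100/0.2500 = 0.4400
Terminal stock prices: S_u = 114, S_d = 90.25
Terminal payoffs (K − S): max(-15, 0) = 0, max(8.75, 0) = 8.75
Node 0 (S = 95): V_0 = 1/1.06·[0.4400·0.0000 + 0.5600·8.7500] = 4.6226

$4.62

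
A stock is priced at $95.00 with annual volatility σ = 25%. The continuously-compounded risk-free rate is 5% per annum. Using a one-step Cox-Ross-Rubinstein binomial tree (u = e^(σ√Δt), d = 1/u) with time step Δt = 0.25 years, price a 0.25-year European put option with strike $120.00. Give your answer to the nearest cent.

CRR parameters: u = e^(σ√Δt) = e^(0.25·√0.25) = 1.1331, d = 1/u = 0.8825
Per-period rate: rΔt = 0.05·0.25 = 0.0125, so R = e^0.0125 = 1.0126
Risk-neutral probability p = (e^0.0125 − 0.8825)/(1.1331 − 0.8825) = 0.1301/0.2507 = 0.5190
Terminal stock prices: S_u = 107.6, S_d = 83.84
Terminal payoffs (K − S): max(12.35, 0) = 12.35, max(36.16, 0) = 36.16
Node 0 (S = 95): V_0 = e^(−0.0125)·[0.5190·12.3509 + 0.4810·36.1628] = 23.5093

$23.51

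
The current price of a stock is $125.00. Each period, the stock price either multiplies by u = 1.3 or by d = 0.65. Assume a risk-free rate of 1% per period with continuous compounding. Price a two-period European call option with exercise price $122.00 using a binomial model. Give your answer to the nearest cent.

$26.84

Risk-neutral probability p = (e^0.01 − 0.65)/(1.3 − 0.65) = 0.3601/0.6500 = 0.5539
Terminal stock prices: S_uu = 211.3, S_ud = 105.6, S_dd = 52.81
Terminal payoffs (S − K): max(89.25, 0) = 89.25, max(-16.38, 0) = 0, max(-69.19, 0) = 0
Node u (S = 162.5): V_u = e^(−0.01)·[0.5539·89.2500 + 0.4461·0.0000] = 48.9457
Node d (S = 81.25): V_d = e^(−0.01)·[0.5539·0.0000 + 0.4461·0.0000] = 0.0000
Node 0 (S = 125): V_0 = e^(−0.01)·[0.5539·48.9457 + 0.4461·0.0000] = 26.8424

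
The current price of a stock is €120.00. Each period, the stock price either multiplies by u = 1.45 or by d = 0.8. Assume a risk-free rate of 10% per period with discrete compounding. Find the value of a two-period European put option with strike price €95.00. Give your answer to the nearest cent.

Risk-neutral probability p = (1 + 0.1 − 0.8)/(1.45 − 0.8) = 0.3000/0.6500 = 0.4615
Terminal stock prices: S_uu = 252.3, S_ud = 139.2, S_dd = 76.8
Terminal payoffs (K − S): max(-157.3, 0) = 0, max(-44.2, 0) = 0, max(18.2, 0) = 18.2
Node u (S = 174): V_u = 1/1.1·[0.4615·0.0000 + 0.5385·0.0000] = 0.0000
Node d (S = 96): V_d = 1/1.1·[0.4615·0.0000 + 0.5385·18.2000] = 8.9091
Node 0 (S = 120): V_0 = 1/1.1·[0.4615·0.0000 + 0.5385·8.9091] = 4.3611

€4.36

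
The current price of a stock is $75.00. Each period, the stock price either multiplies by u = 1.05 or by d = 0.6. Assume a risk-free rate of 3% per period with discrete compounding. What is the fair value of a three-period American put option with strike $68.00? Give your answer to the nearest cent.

$2.51

Risk-neutral probability p = (1 + 0.03 − 0.6)/(1.05 − 0.6) = 0.4300/0.4500 = 0.9556
Terminal stock prices: S_uuu = 86.82, S_uud = 49.61, S_udd = 28.35, S_ddd = 16.2
Terminal payoffs (K − S): max(-18.82, 0) = 0, max(18.39, 0) = 18.39, max(39.65, 0) = 39.65, max(51.8, 0) = 51.8
Node uu (S = 82.69): continuation = 1/1.03·[0.9556·0.0000 + 0.0444·18.3875] = 0.7934; exercise value = 0.0000 ≤ continuation, so V_uu = 0.7934
Node ud (S = 47.25): continuation = 1/1.03·[0.9556·18.3875 + 0.0444·39.6500] = 18.7694; exercise value = 20.7500 > continuation, so V_ud = 20.7500 (exercise)
Node dd (S = 27): continuation = 1/1.03·[0.9556·39.6500 + 0.0444·51.8000] = 39.0194; exercise value = 41.0000 > continuation, so V_dd = 41.0000 (exercise)
Node u (S = 78.75): continuation = 1/1.03·[0.9556·0.7934 + 0.0444·20.7500] = 1.6314; exercise value = 0.0000 ≤ continuation, so V_u = 1.6314
Node d (S = 45): continuation = 1/1.03·[0.9556·20.7500 + 0.0444·41.0000] = 21.0194; exercise value = 23.0000 > continuation, so V_d = 23.0000 (exercise)
Node 0 (S = 75): continuation = 1/1.03·[0.9556·1.6314 + 0.0444·23.0000] = 2.5060; exercise value = 0.0000 ≤ continuation, so V_0 = 2.5060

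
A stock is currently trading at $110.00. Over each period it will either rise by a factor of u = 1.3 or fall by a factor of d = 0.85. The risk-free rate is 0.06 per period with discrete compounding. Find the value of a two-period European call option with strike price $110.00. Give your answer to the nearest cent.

Risk-neutral probability p = (1 + 0.06 − 0.85)/(1.3 − 0.85) = 0.2100/0.4500 = 0.4667
Terminal stock prices: S_uu = 185.9, S_ud = 121.5, S_dd = 79.47
Terminal payoffs (S − K): max(75.9, 0) = 75.9, max(11.55, 0) = 11.55, max(-30.53, 0) = 0
Node u (S = 143): V_u = 1/1.06·[0.4667·75.9000 + 0.5333·11.5500] = 39.2264
Node d (S = 93.5): V_d = 1/1.06·[0.4667·11.5500 + 0.5333·0.0000] = 5.0849
Node 0 (S = 110): V_0 = 1/1.06·[0.4667·39.2264 + 0.5333·5.0849] = 19.8279

$19.83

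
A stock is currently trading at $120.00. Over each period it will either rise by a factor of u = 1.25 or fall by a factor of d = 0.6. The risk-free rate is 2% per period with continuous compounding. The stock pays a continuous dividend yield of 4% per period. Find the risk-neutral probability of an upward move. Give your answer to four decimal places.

Per-period risk-free factor R = e^0.02 = 1.0202; dividend-adjusted growth = e^(0.02−0.04) = 0.9802.
Risk-neutral probability p = (0.9802 − 0.6)/(1.25 − 0.6) = 0.3802/0.6500 = 0.5849

p = 0.5849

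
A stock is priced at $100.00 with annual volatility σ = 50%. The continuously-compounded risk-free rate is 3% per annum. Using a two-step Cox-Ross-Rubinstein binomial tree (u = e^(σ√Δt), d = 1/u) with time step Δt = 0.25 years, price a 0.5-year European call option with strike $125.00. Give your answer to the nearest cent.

CRR parameters: u = e^(σ√Δt) = e^(0.5·√0.25) = 1.2840, d = 1/u = 0.7788
Per-period rate: rΔt = 0.03·0.25 = 0.0075, so R = e^0.0075 = 1.0075
Risk-neutral probability p = (e^0.0075 − 0.7788)/(1.2840 − 0.7788) = 0.2287/0.5052 = 0.4527
Terminal stock prices: S_uu = 164.9, S_ud = 100, S_dd = 60.65
Terminal payoffs (S − K): max(39.87, 0) = 39.87, max(-25, 0) = 0, max(-64.35, 0) = 0
Node u (S = 128.4): V_u = e^(−0.0075)·[0.4527·39.8721 + 0.5473·0.0000] = 17.9162
Node d (S = 77.88): V_d = e^(−0.0075)·[0.4527·0.0000 + 0.5473·0.0000] = 0.0000
Node 0 (S = 100): V_0 = e^(−0.0075)·[0.4527·17.9162 + 0.5473·0.0000] = 8.0505

$8.05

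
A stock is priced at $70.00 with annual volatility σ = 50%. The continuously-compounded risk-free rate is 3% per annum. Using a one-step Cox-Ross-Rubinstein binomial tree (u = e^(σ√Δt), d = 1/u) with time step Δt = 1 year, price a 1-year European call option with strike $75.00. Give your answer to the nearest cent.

CRR parameters: u = e^(σ√Δt) = e^(0.5·√1) = 1.6487, d = 1/u = 0.6065
Per-period rate: rΔt = 0.03·1 = 0.03, so R = e^0.03 = 1.0305
Risk-neutral probability p = (e^0.03 − 0.6065)/(1.6487 − 0.6065) = 0.4239/1.0422 = 0.4068
Terminal stock prices: S_u = 115.4, S_d = 42.46
Terminal payoffs (S − K): max(40.41, 0) = 40.41, max(-32.54, 0) = 0
Node 0 (S = 70): V_0 = e^(−0.03)·[0.4068·40.4105 + 0.5932·0.0000] = 15.9517

$15.95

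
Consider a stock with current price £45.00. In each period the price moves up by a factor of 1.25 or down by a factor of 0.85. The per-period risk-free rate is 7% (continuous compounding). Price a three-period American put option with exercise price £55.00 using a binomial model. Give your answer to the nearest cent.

£10.00

Risk-neutral probability p = (e^0.07 − 0.85)/(1.25 − 0.85) = 0.2225/0.4000 = 0.5563
Terminal stock prices: S_uuu = 87.89, S_uud = 59.77, S_udd = 40.64, S_ddd = 27.64
Terminal payoffs (K − S): max(-32.89, 0) = 0, max(-4.766, 0) = 0, max(14.36, 0) = 14.36, max(27.36, 0) = 27.36
Node uu (S = 70.31): continuation = e^(−0.07)·[0.5563·0.0000 + 0.4437·0.0000] = 0.0000; exercise value = 0.0000 ≤ continuation, so V_uu = 0.0000
Node ud (S = 47.81): continuation = e^(−0.07)·[0.5563·0.0000 + 0.4437·14.3594] = 5.9409; exercise value = 7.1875 > continuation, so V_ud = 7.1875 (exercise)
Node dd (S = 32.51): continuation = e^(−0.07)·[0.5563·14.3594 + 0.4437·27.3644] = 18.7692; exercise value = 22.4875 > continuation, so V_dd = 22.4875 (exercise)
Node u (S = 56.25): continuation = e^(−0.07)·[0.5563·0.0000 + 0.4437·7.1875] = 2.9737; exercise value = 0.0000 ≤ continuation, so V_u = 2.9737
Node d (S = 38.25): continuation = e^(−0.07)·[0.5563·7.1875 + 0.4437·22.4875] = 13.0317; exercise value = 16.7500 > continuation, so V_d = 16.7500 (exercise)
Node 0 (S = 45): continuation = e^(−0.07)·[0.5563·2.9737 + 0.4437·16.7500] = 8.4723; exercise value = 10.0000 > continuation, so V_0 = 10.0000 (exercise)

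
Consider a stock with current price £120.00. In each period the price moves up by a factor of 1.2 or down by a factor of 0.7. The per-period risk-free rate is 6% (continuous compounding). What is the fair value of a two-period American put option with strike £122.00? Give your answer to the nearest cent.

Risk-neutral probability p = (e^0.06 − 0.7)/(1.2 − 0.7) = 0.3618/0.5000 = 0.7237
Terminal stock prices: S_uu = 172.8, S_ud = 100.8, S_dd = 58.8
Terminal payoffs (K − S): max(-50.8, 0) = 0, max(21.2, 0) = 21.2, max(63.2, 0) = 63.2
Node u (S = 144): continuation = e^(−0.06)·[0.7237·0.0000 + 0.2763·21.2000] = 5.5170; exercise value = 0.0000 ≤ continuation, so V_u = 5.5170
Node d (S = 84): continuation = e^(−0.06)·[0.7237·21.2000 + 0.2763·63.2000] = 30.8953; exercise value = 38.0000 > continuation, so V_d = 38.0000 (exercise)
Node 0 (S = 120): continuation = e^(−0.06)·[0.7237·5.5170 + 0.2763·38.0000] = 13.6489; exercise value = 2.0000 ≤ continuation, so V_0 = 13.6489

£13.65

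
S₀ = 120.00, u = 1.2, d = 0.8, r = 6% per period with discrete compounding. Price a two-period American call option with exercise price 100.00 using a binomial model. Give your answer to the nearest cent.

Risk-neutral probability p = (1 + 0.06 − 0.8)/(1.2 − 0.8) = 0.2600/0.4000 = 0.6500
Terminal stock prices: S_uu = 172.8, S_ud = 115.2, S_dd = 76.8
Terminal payoffs (S − K): max(72.8, 0) = 72.8, max(15.2, 0) = 15.2, max(-23.2, 0) = 0
Node u (S = 144): continuation = 1/1.06·[0.6500·72.8000 + 0.3500·15.2000] = 49.6604; exercise value = 44.0000 ≤ continuation, so V_u = 49.6604
Node d (S = 96): continuation = 1/1.06·[0.6500·15.2000 + 0.3500·0.0000] = 9.3208; exercise value = 0.0000 ≤ continuation, so V_d = 9.3208
Node 0 (S = 120): continuation = 1/1.06·[0.6500·49.6604 + 0.3500·9.3208] = 33.5297; exercise value = 20.0000 ≤ continuation, so V_0 = 33.5297

33.53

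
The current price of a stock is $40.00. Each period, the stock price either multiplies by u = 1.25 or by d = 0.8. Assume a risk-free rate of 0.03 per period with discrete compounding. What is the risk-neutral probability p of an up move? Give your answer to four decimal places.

p = 0.5111

Risk-neutral probability p = (1 + 0.03 − 0.8)/(1.25 − 0.8) = 0.2300/0.4500 = 0.5111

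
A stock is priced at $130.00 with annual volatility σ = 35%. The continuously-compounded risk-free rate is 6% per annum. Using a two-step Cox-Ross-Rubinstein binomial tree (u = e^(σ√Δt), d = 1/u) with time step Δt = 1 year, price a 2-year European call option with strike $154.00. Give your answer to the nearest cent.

CRR parameters: u = e^(σ√Δt) = e^(0.35·√1) = 1.4191, d = 1/u = 0.7047
Per-period rate: rΔt = 0.06·1 = 0.06, so R = e^0.06 = 1.0618
Risk-neutral probability p = (e^0.06 − 0.7047)/(1.4191 − 0.7047) = 0.3571/0.7144 = 0.4999
Terminal stock prices: S_uu = 261.8, S_ud = 130, S_dd = 64.56
Terminal payoffs (S − K): max(107.8, 0) = 107.8, max(-24, 0) = 0, max(-89.44, 0) = 0
Node u (S = 184.5): V_u = e^(−0.06)·[0.4999·107.7879 + 0.5001·0.0000] = 50.7495
Node d (S = 91.61): V_d = e^(−0.06)·[0.4999·0.0000 + 0.5001·0.0000] = 0.0000
Node 0 (S = 130): V_0 = e^(−0.06)·[0.4999·50.7495 + 0.5001·0.0000] = 23.8943

$23.89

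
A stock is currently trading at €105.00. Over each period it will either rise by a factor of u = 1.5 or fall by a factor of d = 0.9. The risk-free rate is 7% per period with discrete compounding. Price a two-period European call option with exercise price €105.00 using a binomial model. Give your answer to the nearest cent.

Risk-neutral probability p = (1 + 0.07 − 0.9)/(1.5 − 0.9) = 0.1700/0.6000 = 0.2833
Terminal stock prices: S_uu = 236.2, S_ud = 141.8, S_dd = 85.05
Terminal payoffs (S − K): max(131.2, 0) = 131.2, max(36.75, 0) = 36.75, max(-19.95, 0) = 0
Node u (S = 157.5): V_u = 1/1.07·[0.2833·131.2500 + 0.7167·36.7500] = 59.3692
Node d (S = 94.5): V_d = 1/1.07·[0.2833·36.7500 + 0.7167·0.0000] = 9.7313
Node 0 (S = 105): V_0 = 1/1.07·[0.2833·59.3692 + 0.7167·9.7313] = 22.2387

€22.24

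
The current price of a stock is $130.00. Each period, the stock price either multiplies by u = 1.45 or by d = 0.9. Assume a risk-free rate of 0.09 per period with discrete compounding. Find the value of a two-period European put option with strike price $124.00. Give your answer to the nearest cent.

Risk-neutral probability p = (1 + 0.09 − 0.9)/(1.45 − 0.9) = 0.1900/0.5500 = 0.3455
Terminal stock prices: S_uu = 273.3, S_ud = 169.7, S_dd = 105.3
Terminal payoffs (K − S): max(-149.3, 0) = 0, max(-45.65, 0) = 0, max(18.7, 0) = 18.7
Node u (S = 188.5): V_u = 1/1.09·[0.3455·0.0000 + 0.6545·0.0000] = 0.0000
Node d (S = 117): V_d = 1/1.09·[0.3455·0.0000 + 0.6545·18.7000] = 11.2294
Node 0 (S = 130): V_0 = 1/1.09·[0.3455·0.0000 + 0.6545·11.2294] = 6.7432

$6.74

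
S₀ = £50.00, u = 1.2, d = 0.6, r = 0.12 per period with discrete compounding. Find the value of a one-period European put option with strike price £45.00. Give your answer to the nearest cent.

£1.79

Risk-neutral probability p = (1 + 0.12 − 0.6)/(1.2 − 0.6) = 0.5200/0.6000 = 0.8667
Terminal stock prices: S_u = 60, S_d = 30
Terminal payoffs (K − S): max(-15, 0) = 0, max(15, 0) = 15
Node 0 (S = 50): V_0 = 1/1.12·[0.8667·0.0000 + 0.1333·15.0000] = 1.7857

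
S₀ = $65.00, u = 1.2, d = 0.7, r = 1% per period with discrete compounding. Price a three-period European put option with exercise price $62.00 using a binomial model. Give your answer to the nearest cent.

$8.31

Risk-neutral probability p = (1 + 0.01 − 0.7)/(1.2 − 0.7) = 0.3100/0.5000 = 0.6200
Terminal stock prices: S_uuu = 112.3, S_uud = 65.52, S_udd = 38.22, S_ddd = 22.29
Terminal payoffs (K − S): max(-50.32, 0) = 0, max(-3.52, 0) = 0, max(23.78, 0) = 23.78, max(39.71, 0) = 39.71
Node uu (S = 93.6): V_uu = 1/1.01·[0.6200·0.0000 + 0.3800·0.0000] = 0.0000
Node ud (S = 54.6): V_ud = 1/1.01·[0.6200·0.0000 + 0.3800·23.7800] = 8.9469
Node dd (S = 31.85): V_dd = 1/1.01·[0.6200·23.7800 + 0.3800·39.7050] = 29.5361
Node u (S = 78): V_u = 1/1.01·[0.6200·0.0000 + 0.3800·8.9469] = 3.3662
Node d (S = 45.5): V_d = 1/1.01·[0.6200·8.9469 + 0.3800·29.5361] = 16.6048
Node 0 (S = 65): V_0 = 1/1.01·[0.6200·3.3662 + 0.3800·16.6048] = 8.3137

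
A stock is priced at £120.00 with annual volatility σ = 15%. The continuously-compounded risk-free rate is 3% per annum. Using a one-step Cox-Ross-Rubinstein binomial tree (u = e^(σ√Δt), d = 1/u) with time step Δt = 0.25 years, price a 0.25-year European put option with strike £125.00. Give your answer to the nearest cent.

CRR parameters: u = e^(σ√Δt) = e^(0.15·√0.25) = 1.0779, d = 1/u = 0.9277
Per-period rate: rΔt = 0.03·0.25 = 0.0075, so R = e^0.0075 = 1.0075
Risk-neutral probability p = (e^0.0075 − 0.9277)/(1.0779 − 0.9277) = 0.0798/0.1501 = 0.5314
Terminal stock prices: S_u = 129.3, S_d = 111.3
Terminal payoffs (K − S): max(-4.346, 0) = 0, max(13.67, 0) = 13.67
Node 0 (S = 120): V_0 = e^(−0.0075)·[0.5314·0.0000 + 0.4686·13.6708] = 6.3583

£6.36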